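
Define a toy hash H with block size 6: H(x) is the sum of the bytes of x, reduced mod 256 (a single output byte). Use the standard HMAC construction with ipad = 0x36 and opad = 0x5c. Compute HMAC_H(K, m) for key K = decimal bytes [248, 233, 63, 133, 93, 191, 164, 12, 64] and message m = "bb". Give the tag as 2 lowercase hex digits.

Key decimal bytes [248, 233, 63, 133, 93, 191, 164, 12, 64] = f8 e9 3f 85 5d bf a4 0c 40 is 9 bytes > B = 6, so hash it first: H(key) = b1, then zero-pad to 6 bytes: K' = b1 00 00 00 00 00.
K' ⊕ ipad = 87 36 36 36 36 36.  K' ⊕ opad = ed 5c 5c 5c 5c 5c.
Inner input = (K'⊕ipad) ∥ m = 87 36 36 36 36 36 ∥ 62 62.
Inner hash: sum = 135+54+54+54+54+54+98+98 = 601; mod 256 = 89 → 59.
Outer input = (K'⊕opad) ∥ inner = ed 5c 5c 5c 5c 5c ∥ 59.
Outer hash (tag): sum = 237+92+92+92+92+92+89 = 786; mod 256 = 18 → 12.

12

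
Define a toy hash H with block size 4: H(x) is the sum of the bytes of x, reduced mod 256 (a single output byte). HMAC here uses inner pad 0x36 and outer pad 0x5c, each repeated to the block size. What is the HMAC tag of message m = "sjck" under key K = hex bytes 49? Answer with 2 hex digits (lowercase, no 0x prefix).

Key hex bytes 49 is 1 byte ≤ B = 4; zero-pad to 4 bytes: K' = 49 00 00 00.
K' ⊕ ipad = 7f 36 36 36.  K' ⊕ opad = 15 5c 5c 5c.
Inner input = (K'⊕ipad) ∥ m = 7f 36 36 36 ∥ 73 6a 63 6b.
Inner hash: sum = 127+54+54+54+115+106+99+107 = 716; mod 256 = 204 → cc.
Outer input = (K'⊕opad) ∥ inner = 15 5c 5c 5c ∥ cc.
Outer hash (tag): sum = 21+92+92+92+204 = 501; mod 256 = 245 → f5.

f5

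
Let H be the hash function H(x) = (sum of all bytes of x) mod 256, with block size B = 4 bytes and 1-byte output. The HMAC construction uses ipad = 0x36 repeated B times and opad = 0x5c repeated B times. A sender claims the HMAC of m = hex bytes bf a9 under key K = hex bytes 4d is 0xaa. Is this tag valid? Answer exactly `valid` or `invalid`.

Key hex bytes 4d is 1 byte ≤ B = 4; zero-pad to 4 bytes: K' = 4d 00 00 00.
K' ⊕ ipad = 7b 36 36 36; K' ⊕ opad = 11 5c 5c 5c.
Inner hash: sum = 123+54+54+54+191+169 = 645; mod 256 = 133 → 85.
Outer hash (recomputed tag): sum = 17+92+92+92+133 = 426; mod 256 = 170 → aa.
Recomputed tag = aa; claimed = aa → match.

valid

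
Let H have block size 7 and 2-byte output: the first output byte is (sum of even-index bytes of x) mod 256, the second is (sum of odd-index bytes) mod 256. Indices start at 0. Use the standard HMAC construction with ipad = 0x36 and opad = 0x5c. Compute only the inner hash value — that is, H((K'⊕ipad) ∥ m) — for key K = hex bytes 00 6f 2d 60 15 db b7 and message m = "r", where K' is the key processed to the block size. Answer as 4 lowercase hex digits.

Key hex bytes 00 6f 2d 60 15 db b7 is exactly B = 7 bytes: K' = 00 6f 2d 60 15 db b7.
K' ⊕ ipad = 36 59 1b 56 23 ed 81.
Inner input = 36 59 1b 56 23 ed 81 ∥ 72.
Inner hash: even-index sum = 245 mod 256 = 245; odd-index sum = 526 mod 256 = 14 → f5 0e.

f50e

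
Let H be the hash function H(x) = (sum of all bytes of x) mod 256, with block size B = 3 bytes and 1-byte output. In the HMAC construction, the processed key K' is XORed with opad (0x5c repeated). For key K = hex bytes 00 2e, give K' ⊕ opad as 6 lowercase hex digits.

5c725c

Key hex bytes 00 2e is 2 bytes ≤ B = 3; zero-pad to 3 bytes: K' = 00 2e 00.
XOR each byte with 0x5c: 00⊕5c=5c, 2e⊕5c=72, 00⊕5c=5c.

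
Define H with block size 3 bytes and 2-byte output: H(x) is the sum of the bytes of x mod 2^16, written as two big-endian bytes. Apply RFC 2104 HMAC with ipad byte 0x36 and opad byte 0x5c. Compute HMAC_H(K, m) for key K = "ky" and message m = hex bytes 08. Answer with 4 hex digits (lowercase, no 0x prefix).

Key "ky" = 6b 79 is 2 bytes ≤ B = 3; zero-pad to 3 bytes: K' = 6b 79 00.
K' ⊕ ipad = 5d 4f 36.  K' ⊕ opad = 37 25 5c.
Inner input = (K'⊕ipad) ∥ m = 5d 4f 36 ∥ 08.
Inner hash: sum = 93+79+54+8 = 234 → 00 ea.
Outer input = (K'⊕opad) ∥ inner = 37 25 5c ∥ 00 ea.
Outer hash (tag): sum = 55+37+92+0+234 = 418 → 01 a2.

01a2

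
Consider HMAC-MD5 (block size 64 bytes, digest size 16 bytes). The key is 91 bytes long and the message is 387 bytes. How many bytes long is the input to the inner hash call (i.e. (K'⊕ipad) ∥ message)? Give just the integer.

Key is 91 > 64 bytes, so it is hashed to 16 bytes then zero-padded to 64: |K'| = 64.
Inner input = (K'⊕ipad) ∥ m → 64 + 387 = 451 bytes.

451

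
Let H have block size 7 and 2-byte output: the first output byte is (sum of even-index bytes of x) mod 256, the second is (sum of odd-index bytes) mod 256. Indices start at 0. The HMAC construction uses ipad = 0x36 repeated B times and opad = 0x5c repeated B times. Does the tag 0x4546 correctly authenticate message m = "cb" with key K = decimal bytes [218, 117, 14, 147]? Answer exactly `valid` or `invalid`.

invalid

Key decimal bytes [218, 117, 14, 147] = da 75 0e 93 is 4 bytes ≤ B = 7; zero-pad to 7 bytes: K' = da 75 0e 93 00 00 00.
K' ⊕ ipad = ec 43 38 a5 36 36 36; K' ⊕ opad = 86 29 52 cf 5c 5c 5c.
Inner hash: even-index sum = 498 mod 256 = 242; odd-index sum = 385 mod 256 = 129 → f2 81.
Outer hash (recomputed tag): even-index sum = 529 mod 256 = 17; odd-index sum = 582 mod 256 = 70 → 11 46.
Recomputed tag = 1146; claimed = 4546 → mismatch.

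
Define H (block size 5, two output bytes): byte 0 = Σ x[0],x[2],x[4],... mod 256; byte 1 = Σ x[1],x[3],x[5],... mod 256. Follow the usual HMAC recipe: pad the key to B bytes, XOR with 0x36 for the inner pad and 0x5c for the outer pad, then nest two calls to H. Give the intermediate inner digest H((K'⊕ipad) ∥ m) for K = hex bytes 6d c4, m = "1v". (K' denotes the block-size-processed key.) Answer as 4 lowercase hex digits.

3d59

Key hex bytes 6d c4 is 2 bytes ≤ B = 5; zero-pad to 5 bytes: K' = 6d c4 00 00 00.
K' ⊕ ipad = 5b f2 36 36 36.
Inner input = 5b f2 36 36 36 ∥ 31 76.
Inner hash: even-index sum = 317 mod 256 = 61; odd-index sum = 345 mod 256 = 89 → 3d 59.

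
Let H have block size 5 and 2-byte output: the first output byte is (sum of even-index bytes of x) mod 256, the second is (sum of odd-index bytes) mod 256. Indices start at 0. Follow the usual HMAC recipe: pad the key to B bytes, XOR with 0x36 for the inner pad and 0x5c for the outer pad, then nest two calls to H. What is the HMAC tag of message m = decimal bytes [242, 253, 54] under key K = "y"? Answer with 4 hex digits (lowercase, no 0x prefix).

Key "y" = 79 is 1 byte ≤ B = 5; zero-pad to 5 bytes: K' = 79 00 00 00 00.
K' ⊕ ipad = 4f 36 36 36 36.  K' ⊕ opad = 25 5c 5c 5c 5c.
Inner input = (K'⊕ipad) ∥ m = 4f 36 36 36 36 ∥ f2 fd 36.
Inner hash: even-index sum = 440 mod 256 = 184; odd-index sum = 404 mod 256 = 148 → b8 94.
Outer input = (K'⊕opad) ∥ inner = 25 5c 5c 5c 5c ∥ b8 94.
Outer hash (tag): even-index sum = 369 mod 256 = 113; odd-index sum = 368 mod 256 = 112 → 71 70.

7170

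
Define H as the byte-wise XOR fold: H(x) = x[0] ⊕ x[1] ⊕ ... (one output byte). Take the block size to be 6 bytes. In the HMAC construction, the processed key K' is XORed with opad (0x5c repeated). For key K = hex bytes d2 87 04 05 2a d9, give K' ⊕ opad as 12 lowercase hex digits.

8edb58597685

Key hex bytes d2 87 04 05 2a d9 is exactly B = 6 bytes: K' = d2 87 04 05 2a d9.
XOR each byte with 0x5c: d2⊕5c=8e, 87⊕5c=db, 04⊕5c=58, 05⊕5c=59, 2a⊕5c=76, d9⊕5c=85.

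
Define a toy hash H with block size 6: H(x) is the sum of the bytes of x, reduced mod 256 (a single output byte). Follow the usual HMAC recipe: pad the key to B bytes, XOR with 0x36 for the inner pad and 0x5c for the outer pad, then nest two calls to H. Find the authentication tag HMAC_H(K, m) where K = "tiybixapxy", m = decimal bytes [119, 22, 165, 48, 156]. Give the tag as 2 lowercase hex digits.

Key "tiybixapxy" = 74 69 79 62 69 78 61 70 78 79 is 10 bytes > B = 6, so hash it first: H(key) = 5b, then zero-pad to 6 bytes: K' = 5b 00 00 00 00 00.
K' ⊕ ipad = 6d 36 36 36 36 36.  K' ⊕ opad = 07 5c 5c 5c 5c 5c.
Inner input = (K'⊕ipad) ∥ m = 6d 36 36 36 36 36 ∥ 77 16 a5 30 9c.
Inner hash: sum = 109+54+54+54+54+54+119+22+165+48+156 = 889; mod 256 = 121 → 79.
Outer input = (K'⊕opad) ∥ inner = 07 5c 5c 5c 5c 5c ∥ 79.
Outer hash (tag): sum = 7+92+92+92+92+92+121 = 588; mod 256 = 76 → 4c.

4c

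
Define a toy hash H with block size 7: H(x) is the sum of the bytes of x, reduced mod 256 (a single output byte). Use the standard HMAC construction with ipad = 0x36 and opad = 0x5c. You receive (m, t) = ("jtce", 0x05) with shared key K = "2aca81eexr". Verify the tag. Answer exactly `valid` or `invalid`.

Key "2aca81eexr" = 32 61 63 61 38 31 65 65 78 72 is 10 bytes > B = 7, so hash it first: H(key) = 74, then zero-pad to 7 bytes: K' = 74 00 00 00 00 00 00.
K' ⊕ ipad = 42 36 36 36 36 36 36; K' ⊕ opad = 28 5c 5c 5c 5c 5c 5c.
Inner hash: sum = 66+54+54+54+54+54+54+106+116+99+101 = 812; mod 256 = 44 → 2c.
Outer hash (recomputed tag): sum = 40+92+92+92+92+92+92+44 = 636; mod 256 = 124 → 7c.
Recomputed tag = 7c; claimed = 05 → mismatch.

invalid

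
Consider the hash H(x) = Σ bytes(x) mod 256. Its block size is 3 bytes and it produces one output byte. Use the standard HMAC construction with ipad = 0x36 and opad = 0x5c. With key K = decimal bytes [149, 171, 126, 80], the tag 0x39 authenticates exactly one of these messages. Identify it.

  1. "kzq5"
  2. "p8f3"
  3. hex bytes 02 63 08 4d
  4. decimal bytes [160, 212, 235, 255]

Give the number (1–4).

1

Key decimal bytes [149, 171, 126, 80] = 95 ab 7e 50 is 4 bytes > B = 3, so hash it first: H(key) = 0e, then zero-pad to 3 bytes: K' = 0e 00 00.
K' ⊕ ipad = 38 36 36; K' ⊕ opad = 52 5c 5c.
m1: inner = H(38 36 36 6b 7a 71 35) = 2f; tag = H(52 5c 5c 2f) = 39 ← matches
m2: inner = H(38 36 36 70 38 66 33) = e5; tag = H(52 5c 5c e5) = ef
m3: inner = H(38 36 36 02 63 08 4d) = 5e; tag = H(52 5c 5c 5e) = 68
m4: inner = H(38 36 36 a0 d4 eb ff) = 02; tag = H(52 5c 5c 02) = 0c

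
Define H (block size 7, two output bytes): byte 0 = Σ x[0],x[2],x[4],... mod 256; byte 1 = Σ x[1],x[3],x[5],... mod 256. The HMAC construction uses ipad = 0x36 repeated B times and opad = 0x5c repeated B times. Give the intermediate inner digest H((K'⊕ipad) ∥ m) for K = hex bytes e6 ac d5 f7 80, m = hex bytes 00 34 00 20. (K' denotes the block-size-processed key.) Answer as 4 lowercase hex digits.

Key hex bytes e6 ac d5 f7 80 is 5 bytes ≤ B = 7; zero-pad to 7 bytes: K' = e6 ac d5 f7 80 00 00.
K' ⊕ ipad = d0 9a e3 c1 b6 36 36.
Inner input = d0 9a e3 c1 b6 36 36 ∥ 00 34 00 20.
Inner hash: even-index sum = 755 mod 256 = 243; odd-index sum = 401 mod 256 = 145 → f3 91.

f391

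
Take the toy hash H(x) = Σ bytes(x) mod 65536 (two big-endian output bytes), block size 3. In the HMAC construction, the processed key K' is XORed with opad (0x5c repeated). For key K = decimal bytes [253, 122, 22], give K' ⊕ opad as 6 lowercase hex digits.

Key decimal bytes [253, 122, 22] = fd 7a 16 is exactly B = 3 bytes: K' = fd 7a 16.
XOR each byte with 0x5c: fd⊕5c=a1, 7a⊕5c=26, 16⊕5c=4a.

a1264a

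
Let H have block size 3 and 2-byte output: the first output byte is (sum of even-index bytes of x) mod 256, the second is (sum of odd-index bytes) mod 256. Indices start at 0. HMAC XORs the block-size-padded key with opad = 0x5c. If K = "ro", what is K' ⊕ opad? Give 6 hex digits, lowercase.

Key "ro" = 72 6f is 2 bytes ≤ B = 3; zero-pad to 3 bytes: K' = 72 6f 00.
XOR each byte with 0x5c: 72⊕5c=2e, 6f⊕5c=33, 00⊕5c=5c.

2e335c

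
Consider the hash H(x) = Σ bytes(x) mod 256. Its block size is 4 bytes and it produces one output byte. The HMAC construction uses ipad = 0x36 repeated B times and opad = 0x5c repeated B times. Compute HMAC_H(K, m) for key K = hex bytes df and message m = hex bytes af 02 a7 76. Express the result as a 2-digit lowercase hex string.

f0

Key hex bytes df is 1 byte ≤ B = 4; zero-pad to 4 bytes: K' = df 00 00 00.
K' ⊕ ipad = e9 36 36 36.  K' ⊕ opad = 83 5c 5c 5c.
Inner input = (K'⊕ipad) ∥ m = e9 36 36 36 ∥ af 02 a7 76.
Inner hash: sum = 233+54+54+54+175+2+167+118 = 857; mod 256 = 89 → 59.
Outer input = (K'⊕opad) ∥ inner = 83 5c 5c 5c ∥ 59.
Outer hash (tag): sum = 131+92+92+92+89 = 496; mod 256 = 240 → f0.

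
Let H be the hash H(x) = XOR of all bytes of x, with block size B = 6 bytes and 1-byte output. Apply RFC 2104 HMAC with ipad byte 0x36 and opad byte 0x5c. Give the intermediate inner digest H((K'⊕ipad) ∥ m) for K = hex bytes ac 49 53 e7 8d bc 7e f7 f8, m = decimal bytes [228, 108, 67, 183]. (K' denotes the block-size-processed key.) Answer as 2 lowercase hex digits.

6d

Key hex bytes ac 49 53 e7 8d bc 7e f7 f8 is 9 bytes > B = 6, so hash it first: H(key) = 11, then zero-pad to 6 bytes: K' = 11 00 00 00 00 00.
K' ⊕ ipad = 27 36 36 36 36 36.
Inner input = 27 36 36 36 36 36 ∥ e4 6c 43 b7.
Inner hash: XOR 27⊕36⊕36⊕36⊕36⊕36⊕e4⊕6c⊕43⊕b7 = 6d.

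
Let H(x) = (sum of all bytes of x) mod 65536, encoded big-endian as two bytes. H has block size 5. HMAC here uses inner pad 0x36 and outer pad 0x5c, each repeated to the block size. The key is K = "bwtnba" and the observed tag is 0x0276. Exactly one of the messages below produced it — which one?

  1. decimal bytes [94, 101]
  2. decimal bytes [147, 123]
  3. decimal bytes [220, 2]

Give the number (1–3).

1

Key "bwtnba" = 62 77 74 6e 62 61 is 6 bytes > B = 5, so hash it first: H(key) = 02 7e, then zero-pad to 5 bytes: K' = 02 7e 00 00 00.
K' ⊕ ipad = 34 48 36 36 36; K' ⊕ opad = 5e 22 5c 5c 5c.
m1: inner = H(34 48 36 36 36 5e 65) = 01 e1; tag = H(5e 22 5c 5c 5c 01 e1) = 0276 ← matches
m2: inner = H(34 48 36 36 36 93 7b) = 02 2c; tag = H(5e 22 5c 5c 5c 02 2c) = 01c2
m3: inner = H(34 48 36 36 36 dc 02) = 01 fc; tag = H(5e 22 5c 5c 5c 01 fc) = 0291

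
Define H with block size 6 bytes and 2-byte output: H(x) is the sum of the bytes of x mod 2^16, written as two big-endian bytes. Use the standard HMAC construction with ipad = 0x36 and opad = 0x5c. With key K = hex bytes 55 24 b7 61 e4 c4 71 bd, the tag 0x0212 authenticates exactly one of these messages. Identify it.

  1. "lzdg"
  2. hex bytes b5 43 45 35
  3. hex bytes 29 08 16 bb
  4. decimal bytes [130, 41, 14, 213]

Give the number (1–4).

1

Key hex bytes 55 24 b7 61 e4 c4 71 bd is 8 bytes > B = 6, so hash it first: H(key) = 04 67, then zero-pad to 6 bytes: K' = 04 67 00 00 00 00.
K' ⊕ ipad = 32 51 36 36 36 36; K' ⊕ opad = 58 3b 5c 5c 5c 5c.
m1: inner = H(32 51 36 36 36 36 6c 7a 64 67) = 03 0c; tag = H(58 3b 5c 5c 5c 5c 03 0c) = 0212 ← matches
m2: inner = H(32 51 36 36 36 36 b5 43 45 35) = 02 cd; tag = H(58 3b 5c 5c 5c 5c 02 cd) = 02d2
m3: inner = H(32 51 36 36 36 36 29 08 16 bb) = 02 5d; tag = H(58 3b 5c 5c 5c 5c 02 5d) = 0262
m4: inner = H(32 51 36 36 36 36 82 29 0e d5) = 02 e9; tag = H(58 3b 5c 5c 5c 5c 02 e9) = 02ee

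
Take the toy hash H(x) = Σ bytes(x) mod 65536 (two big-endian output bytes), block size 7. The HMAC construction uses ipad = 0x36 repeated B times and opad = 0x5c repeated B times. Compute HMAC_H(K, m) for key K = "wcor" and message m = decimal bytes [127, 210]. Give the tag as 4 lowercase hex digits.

Key "wcor" = 77 63 6f 72 is 4 bytes ≤ B = 7; zero-pad to 7 bytes: K' = 77 63 6f 72 00 00 00.
K' ⊕ ipad = 41 55 59 44 36 36 36.  K' ⊕ opad = 2b 3f 33 2e 5c 5c 5c.
Inner input = (K'⊕ipad) ∥ m = 41 55 59 44 36 36 36 ∥ 7f d2.
Inner hash: sum = 65+85+89+68+54+54+54+127+210 = 806 → 03 26.
Outer input = (K'⊕opad) ∥ inner = 2b 3f 33 2e 5c 5c 5c ∥ 03 26.
Outer hash (tag): sum = 43+63+51+46+92+92+92+3+38 = 520 → 02 08.

0208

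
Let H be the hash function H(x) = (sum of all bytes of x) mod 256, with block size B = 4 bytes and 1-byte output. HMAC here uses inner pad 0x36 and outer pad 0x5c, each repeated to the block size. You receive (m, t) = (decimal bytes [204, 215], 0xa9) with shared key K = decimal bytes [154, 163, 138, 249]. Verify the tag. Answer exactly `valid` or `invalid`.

Key decimal bytes [154, 163, 138, 249] = 9a a3 8a f9 is exactly B = 4 bytes: K' = 9a a3 8a f9.
K' ⊕ ipad = ac 95 bc cf; K' ⊕ opad = c6 ff d6 a5.
Inner hash: sum = 172+149+188+207+204+215 = 1135; mod 256 = 111 → 6f.
Outer hash (recomputed tag): sum = 198+255+214+165+111 = 943; mod 256 = 175 → af.
Recomputed tag = af; claimed = a9 → mismatch.

invalid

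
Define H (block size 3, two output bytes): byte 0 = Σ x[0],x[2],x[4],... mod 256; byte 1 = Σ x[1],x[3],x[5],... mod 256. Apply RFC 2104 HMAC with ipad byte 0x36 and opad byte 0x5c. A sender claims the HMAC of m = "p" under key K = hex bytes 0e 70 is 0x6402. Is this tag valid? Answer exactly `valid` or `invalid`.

Key hex bytes 0e 70 is 2 bytes ≤ B = 3; zero-pad to 3 bytes: K' = 0e 70 00.
K' ⊕ ipad = 38 46 36; K' ⊕ opad = 52 2c 5c.
Inner hash: even-index sum = 110 mod 256 = 110; odd-index sum = 182 mod 256 = 182 → 6e b6.
Outer hash (recomputed tag): even-index sum = 356 mod 256 = 100; odd-index sum = 154 mod 256 = 154 → 64 9a.
Recomputed tag = 649a; claimed = 6402 → mismatch.

invalid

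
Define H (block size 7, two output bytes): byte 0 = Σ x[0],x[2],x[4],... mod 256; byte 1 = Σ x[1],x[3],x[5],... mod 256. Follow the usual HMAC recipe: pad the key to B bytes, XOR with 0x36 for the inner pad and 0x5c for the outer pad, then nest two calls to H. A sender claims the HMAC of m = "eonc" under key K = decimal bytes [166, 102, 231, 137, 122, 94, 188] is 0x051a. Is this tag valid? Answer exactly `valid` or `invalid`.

valid

Key decimal bytes [166, 102, 231, 137, 122, 94, 188] = a6 66 e7 89 7a 5e bc is exactly B = 7 bytes: K' = a6 66 e7 89 7a 5e bc.
K' ⊕ ipad = 90 50 d1 bf 4c 68 8a; K' ⊕ opad = fa 3a bb d5 26 02 e0.
Inner hash: even-index sum = 777 mod 256 = 9; odd-index sum = 586 mod 256 = 74 → 09 4a.
Outer hash (recomputed tag): even-index sum = 773 mod 256 = 5; odd-index sum = 282 mod 256 = 26 → 05 1a.
Recomputed tag = 051a; claimed = 051a → match.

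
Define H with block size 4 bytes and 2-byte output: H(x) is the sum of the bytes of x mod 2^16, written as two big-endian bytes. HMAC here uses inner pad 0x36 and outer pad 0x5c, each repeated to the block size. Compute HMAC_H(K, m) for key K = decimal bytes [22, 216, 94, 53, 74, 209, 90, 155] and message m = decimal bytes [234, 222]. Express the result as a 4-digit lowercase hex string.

01f7

Key decimal bytes [22, 216, 94, 53, 74, 209, 90, 155] = 16 d8 5e 35 4a d1 5a 9b is 8 bytes > B = 4, so hash it first: H(key) = 03 91, then zero-pad to 4 bytes: K' = 03 91 00 00.
K' ⊕ ipad = 35 a7 36 36.  K' ⊕ opad = 5f cd 5c 5c.
Inner input = (K'⊕ipad) ∥ m = 35 a7 36 36 ∥ ea de.
Inner hash: sum = 53+167+54+54+234+222 = 784 → 03 10.
Outer input = (K'⊕opad) ∥ inner = 5f cd 5c 5c ∥ 03 10.
Outer hash (tag): sum = 95+205+92+92+3+16 = 503 → 01 f7.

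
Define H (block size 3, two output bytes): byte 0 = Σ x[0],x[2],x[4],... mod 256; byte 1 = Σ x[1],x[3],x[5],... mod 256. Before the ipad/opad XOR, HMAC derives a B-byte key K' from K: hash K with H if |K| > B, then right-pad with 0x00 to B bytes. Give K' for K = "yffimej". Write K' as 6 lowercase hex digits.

|K| = 7 > B = 3, so first hash the key.
H(K): even-index sum = 438 mod 256 = 182; odd-index sum = 308 mod 256 = 52 → b6 34.
Zero-pad H(K) = b6 34 to 3 bytes: K' = b6 34 00.

b63400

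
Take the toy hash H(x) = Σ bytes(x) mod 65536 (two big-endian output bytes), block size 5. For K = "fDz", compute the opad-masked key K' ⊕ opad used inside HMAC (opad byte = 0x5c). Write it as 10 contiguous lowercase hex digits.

3a18265c5c

Key "fDz" = 66 44 7a is 3 bytes ≤ B = 5; zero-pad to 5 bytes: K' = 66 44 7a 00 00.
XOR each byte with 0x5c: 66⊕5c=3a, 44⊕5c=18, 7a⊕5c=26, 00⊕5c=5c, 00⊕5c=5c.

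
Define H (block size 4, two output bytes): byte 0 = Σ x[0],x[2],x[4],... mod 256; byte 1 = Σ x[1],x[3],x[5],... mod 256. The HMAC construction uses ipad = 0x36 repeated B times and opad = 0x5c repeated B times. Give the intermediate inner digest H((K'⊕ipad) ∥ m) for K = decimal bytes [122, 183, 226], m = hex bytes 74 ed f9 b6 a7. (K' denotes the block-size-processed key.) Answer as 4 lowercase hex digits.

345a

Key decimal bytes [122, 183, 226] = 7a b7 e2 is 3 bytes ≤ B = 4; zero-pad to 4 bytes: K' = 7a b7 e2 00.
K' ⊕ ipad = 4c 81 d4 36.
Inner input = 4c 81 d4 36 ∥ 74 ed f9 b6 a7.
Inner hash: even-index sum = 820 mod 256 = 52; odd-index sum = 602 mod 256 = 90 → 34 5a.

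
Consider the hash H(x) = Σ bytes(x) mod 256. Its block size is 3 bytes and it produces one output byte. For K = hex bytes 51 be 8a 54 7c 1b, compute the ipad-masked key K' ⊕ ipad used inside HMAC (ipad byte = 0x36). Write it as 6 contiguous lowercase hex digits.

Key hex bytes 51 be 8a 54 7c 1b is 6 bytes > B = 3, so hash it first: H(key) = 84, then zero-pad to 3 bytes: K' = 84 00 00.
XOR each byte with 0x36: 84⊕36=b2, 00⊕36=36, 00⊕36=36.

b23636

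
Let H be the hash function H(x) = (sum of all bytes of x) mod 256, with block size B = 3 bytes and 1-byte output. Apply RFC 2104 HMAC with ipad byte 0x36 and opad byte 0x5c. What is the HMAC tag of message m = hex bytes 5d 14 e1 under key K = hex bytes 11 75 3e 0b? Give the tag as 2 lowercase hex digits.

Key hex bytes 11 75 3e 0b is 4 bytes > B = 3, so hash it first: H(key) = cf, then zero-pad to 3 bytes: K' = cf 00 00.
K' ⊕ ipad = f9 36 36.  K' ⊕ opad = 93 5c 5c.
Inner input = (K'⊕ipad) ∥ m = f9 36 36 ∥ 5d 14 e1.
Inner hash: sum = 249+54+54+93+20+225 = 695; mod 256 = 183 → b7.
Outer input = (K'⊕opad) ∥ inner = 93 5c 5c ∥ b7.
Outer hash (tag): sum = 147+92+92+183 = 514; mod 256 = 2 → 02.

02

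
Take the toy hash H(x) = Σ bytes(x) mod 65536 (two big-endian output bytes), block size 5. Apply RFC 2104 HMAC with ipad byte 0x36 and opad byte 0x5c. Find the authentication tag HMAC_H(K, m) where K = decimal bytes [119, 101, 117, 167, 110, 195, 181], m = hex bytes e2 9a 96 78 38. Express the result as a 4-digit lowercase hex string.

027a

Key decimal bytes [119, 101, 117, 167, 110, 195, 181] = 77 65 75 a7 6e c3 b5 is 7 bytes > B = 5, so hash it first: H(key) = 03 de, then zero-pad to 5 bytes: K' = 03 de 00 00 00.
K' ⊕ ipad = 35 e8 36 36 36.  K' ⊕ opad = 5f 82 5c 5c 5c.
Inner input = (K'⊕ipad) ∥ m = 35 e8 36 36 36 ∥ e2 9a 96 78 38.
Inner hash: sum = 53+232+54+54+54+226+154+150+120+56 = 1153 → 04 81.
Outer input = (K'⊕opad) ∥ inner = 5f 82 5c 5c 5c ∥ 04 81.
Outer hash (tag): sum = 95+130+92+92+92+4+129 = 634 → 02 7a.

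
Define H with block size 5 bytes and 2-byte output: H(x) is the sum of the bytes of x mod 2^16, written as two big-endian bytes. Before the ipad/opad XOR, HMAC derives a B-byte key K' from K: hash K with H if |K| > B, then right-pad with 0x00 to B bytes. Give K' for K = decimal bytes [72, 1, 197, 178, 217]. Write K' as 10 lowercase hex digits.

4801c5b2d9

Key decimal bytes [72, 1, 197, 178, 217] = 48 01 c5 b2 d9 is exactly B = 5 bytes: K' = 48 01 c5 b2 d9.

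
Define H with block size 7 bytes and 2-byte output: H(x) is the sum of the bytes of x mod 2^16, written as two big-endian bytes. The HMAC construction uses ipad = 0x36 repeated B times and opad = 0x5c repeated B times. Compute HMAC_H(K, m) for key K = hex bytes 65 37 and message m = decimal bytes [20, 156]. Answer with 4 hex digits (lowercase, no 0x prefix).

0284

Key hex bytes 65 37 is 2 bytes ≤ B = 7; zero-pad to 7 bytes: K' = 65 37 00 00 00 00 00.
K' ⊕ ipad = 53 01 36 36 36 36 36.  K' ⊕ opad = 39 6b 5c 5c 5c 5c 5c.
Inner input = (K'⊕ipad) ∥ m = 53 01 36 36 36 36 36 ∥ 14 9c.
Inner hash: sum = 83+1+54+54+54+54+54+20+156 = 530 → 02 12.
Outer input = (K'⊕opad) ∥ inner = 39 6b 5c 5c 5c 5c 5c ∥ 02 12.
Outer hash (tag): sum = 57+107+92+92+92+92+92+2+18 = 644 → 02 84.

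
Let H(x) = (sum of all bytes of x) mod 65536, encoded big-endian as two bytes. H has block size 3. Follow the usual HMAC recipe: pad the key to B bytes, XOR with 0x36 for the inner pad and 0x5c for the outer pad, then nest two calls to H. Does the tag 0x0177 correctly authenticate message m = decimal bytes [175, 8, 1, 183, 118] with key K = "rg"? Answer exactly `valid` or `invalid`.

Key "rg" = 72 67 is 2 bytes ≤ B = 3; zero-pad to 3 bytes: K' = 72 67 00.
K' ⊕ ipad = 44 51 36; K' ⊕ opad = 2e 3b 5c.
Inner hash: sum = 68+81+54+175+8+1+183+118 = 688 → 02 b0.
Outer hash (recomputed tag): sum = 46+59+92+2+176 = 375 → 01 77.
Recomputed tag = 0177; claimed = 0177 → match.

valid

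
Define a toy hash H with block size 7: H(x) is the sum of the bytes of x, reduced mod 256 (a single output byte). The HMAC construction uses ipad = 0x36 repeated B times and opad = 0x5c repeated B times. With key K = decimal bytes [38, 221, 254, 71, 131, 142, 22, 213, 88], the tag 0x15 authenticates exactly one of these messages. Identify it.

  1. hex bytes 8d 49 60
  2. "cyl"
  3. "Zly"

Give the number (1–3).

3

Key decimal bytes [38, 221, 254, 71, 131, 142, 22, 213, 88] = 26 dd fe 47 83 8e 16 d5 58 is 9 bytes > B = 7, so hash it first: H(key) = 9c, then zero-pad to 7 bytes: K' = 9c 00 00 00 00 00 00.
K' ⊕ ipad = aa 36 36 36 36 36 36; K' ⊕ opad = c0 5c 5c 5c 5c 5c 5c.
m1: inner = H(aa 36 36 36 36 36 36 8d 49 60) = 24; tag = H(c0 5c 5c 5c 5c 5c 5c 24) = 0c
m2: inner = H(aa 36 36 36 36 36 36 63 79 6c) = 36; tag = H(c0 5c 5c 5c 5c 5c 5c 36) = 1e
m3: inner = H(aa 36 36 36 36 36 36 5a 6c 79) = 2d; tag = H(c0 5c 5c 5c 5c 5c 5c 2d) = 15 ← matches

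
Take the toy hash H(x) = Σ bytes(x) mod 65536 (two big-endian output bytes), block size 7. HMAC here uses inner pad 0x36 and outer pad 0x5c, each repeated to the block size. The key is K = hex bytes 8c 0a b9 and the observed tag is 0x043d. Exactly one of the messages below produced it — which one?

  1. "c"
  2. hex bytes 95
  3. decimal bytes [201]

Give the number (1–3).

Key hex bytes 8c 0a b9 is 3 bytes ≤ B = 7; zero-pad to 7 bytes: K' = 8c 0a b9 00 00 00 00.
K' ⊕ ipad = ba 3c 8f 36 36 36 36; K' ⊕ opad = d0 56 e5 5c 5c 5c 5c.
m1: inner = H(ba 3c 8f 36 36 36 36 63) = 02 c0; tag = H(d0 56 e5 5c 5c 5c 5c 02 c0) = 043d ← matches
m2: inner = H(ba 3c 8f 36 36 36 36 95) = 02 f2; tag = H(d0 56 e5 5c 5c 5c 5c 02 f2) = 046f
m3: inner = H(ba 3c 8f 36 36 36 36 c9) = 03 26; tag = H(d0 56 e5 5c 5c 5c 5c 03 26) = 03a4

1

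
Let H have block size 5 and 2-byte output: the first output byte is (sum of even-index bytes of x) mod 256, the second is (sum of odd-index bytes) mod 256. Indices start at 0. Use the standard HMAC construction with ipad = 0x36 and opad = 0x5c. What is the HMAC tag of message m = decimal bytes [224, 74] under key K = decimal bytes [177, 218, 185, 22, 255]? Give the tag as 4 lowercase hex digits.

Key decimal bytes [177, 218, 185, 22, 255] = b1 da b9 16 ff is exactly B = 5 bytes: K' = b1 da b9 16 ff.
K' ⊕ ipad = 87 ec 8f 20 c9.  K' ⊕ opad = ed 86 e5 4a a3.
Inner input = (K'⊕ipad) ∥ m = 87 ec 8f 20 c9 ∥ e0 4a.
Inner hash: even-index sum = 553 mod 256 = 41; odd-index sum = 492 mod 256 = 236 → 29 ec.
Outer input = (K'⊕opad) ∥ inner = ed 86 e5 4a a3 ∥ 29 ec.
Outer hash (tag): even-index sum = 865 mod 256 = 97; odd-index sum = 249 mod 256 = 249 → 61 f9.

61f9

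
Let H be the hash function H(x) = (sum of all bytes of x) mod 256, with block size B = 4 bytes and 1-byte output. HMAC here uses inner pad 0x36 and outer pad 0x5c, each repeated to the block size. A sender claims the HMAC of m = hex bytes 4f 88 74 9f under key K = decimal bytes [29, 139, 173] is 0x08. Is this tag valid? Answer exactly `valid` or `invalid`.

Key decimal bytes [29, 139, 173] = 1d 8b ad is 3 bytes ≤ B = 4; zero-pad to 4 bytes: K' = 1d 8b ad 00.
K' ⊕ ipad = 2b bd 9b 36; K' ⊕ opad = 41 d7 f1 5c.
Inner hash: sum = 43+189+155+54+79+136+116+159 = 931; mod 256 = 163 → a3.
Outer hash (recomputed tag): sum = 65+215+241+92+163 = 776; mod 256 = 8 → 08.
Recomputed tag = 08; claimed = 08 → match.

valid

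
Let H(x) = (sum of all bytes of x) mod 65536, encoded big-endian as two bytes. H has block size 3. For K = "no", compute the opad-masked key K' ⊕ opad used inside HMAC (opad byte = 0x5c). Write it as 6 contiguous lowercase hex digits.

Key "no" = 6e 6f is 2 bytes ≤ B = 3; zero-pad to 3 bytes: K' = 6e 6f 00.
XOR each byte with 0x5c: 6e⊕5c=32, 6f⊕5c=33, 00⊕5c=5c.

32335c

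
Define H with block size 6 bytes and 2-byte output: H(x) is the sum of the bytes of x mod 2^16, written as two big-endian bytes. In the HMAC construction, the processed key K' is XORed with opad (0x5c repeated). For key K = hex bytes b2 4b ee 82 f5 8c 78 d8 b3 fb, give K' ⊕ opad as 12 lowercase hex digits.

Key hex bytes b2 4b ee 82 f5 8c 78 d8 b3 fb is 10 bytes > B = 6, so hash it first: H(key) = 06 ec, then zero-pad to 6 bytes: K' = 06 ec 00 00 00 00.
XOR each byte with 0x5c: 06⊕5c=5a, ec⊕5c=b0, 00⊕5c=5c, 00⊕5c=5c, 00⊕5c=5c, 00⊕5c=5c.

5ab05c5c5c5c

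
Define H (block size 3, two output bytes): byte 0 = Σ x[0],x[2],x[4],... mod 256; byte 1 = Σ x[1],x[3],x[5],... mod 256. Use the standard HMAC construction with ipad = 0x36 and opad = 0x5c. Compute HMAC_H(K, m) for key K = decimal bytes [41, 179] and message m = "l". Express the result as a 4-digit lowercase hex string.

Key decimal bytes [41, 179] = 29 b3 is 2 bytes ≤ B = 3; zero-pad to 3 bytes: K' = 29 b3 00.
K' ⊕ ipad = 1f 85 36.  K' ⊕ opad = 75 ef 5c.
Inner input = (K'⊕ipad) ∥ m = 1f 85 36 ∥ 6c.
Inner hash: even-index sum = 85 mod 256 = 85; odd-index sum = 241 mod 256 = 241 → 55 f1.
Outer input = (K'⊕opad) ∥ inner = 75 ef 5c ∥ 55 f1.
Outer hash (tag): even-index sum = 450 mod 256 = 194; odd-index sum = 324 mod 256 = 68 → c2 44.

c244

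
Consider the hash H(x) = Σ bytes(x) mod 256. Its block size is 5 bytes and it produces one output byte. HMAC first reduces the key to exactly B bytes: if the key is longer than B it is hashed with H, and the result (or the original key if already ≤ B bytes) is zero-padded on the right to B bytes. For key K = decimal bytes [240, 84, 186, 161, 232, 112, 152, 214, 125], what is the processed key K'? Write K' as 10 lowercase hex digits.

e200000000

|K| = 9 > B = 5, so first hash the key.
H(K): sum = 240+84+186+161+232+112+152+214+125 = 1506; mod 256 = 226 → e2.
Zero-pad H(K) = e2 to 5 bytes: K' = e2 00 00 00 00.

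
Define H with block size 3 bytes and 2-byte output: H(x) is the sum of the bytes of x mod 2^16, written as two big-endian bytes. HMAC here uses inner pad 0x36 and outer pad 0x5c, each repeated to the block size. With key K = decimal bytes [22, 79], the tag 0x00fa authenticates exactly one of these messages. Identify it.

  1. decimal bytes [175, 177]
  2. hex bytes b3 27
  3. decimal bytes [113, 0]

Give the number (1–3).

3

Key decimal bytes [22, 79] = 16 4f is 2 bytes ≤ B = 3; zero-pad to 3 bytes: K' = 16 4f 00.
K' ⊕ ipad = 20 79 36; K' ⊕ opad = 4a 13 5c.
m1: inner = H(20 79 36 af b1) = 02 2f; tag = H(4a 13 5c 02 2f) = 00ea
m2: inner = H(20 79 36 b3 27) = 01 a9; tag = H(4a 13 5c 01 a9) = 0163
m3: inner = H(20 79 36 71 00) = 01 40; tag = H(4a 13 5c 01 40) = 00fa ← matches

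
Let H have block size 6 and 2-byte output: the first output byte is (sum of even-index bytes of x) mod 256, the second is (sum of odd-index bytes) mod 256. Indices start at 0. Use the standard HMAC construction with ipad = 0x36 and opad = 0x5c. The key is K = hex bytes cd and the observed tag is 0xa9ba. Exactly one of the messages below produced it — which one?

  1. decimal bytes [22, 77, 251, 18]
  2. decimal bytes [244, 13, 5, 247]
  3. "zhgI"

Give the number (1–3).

Key hex bytes cd is 1 byte ≤ B = 6; zero-pad to 6 bytes: K' = cd 00 00 00 00 00.
K' ⊕ ipad = fb 36 36 36 36 36; K' ⊕ opad = 91 5c 5c 5c 5c 5c.
m1: inner = H(fb 36 36 36 36 36 16 4d fb 12) = 78 01; tag = H(91 5c 5c 5c 5c 5c 78 01) = c115
m2: inner = H(fb 36 36 36 36 36 f4 0d 05 f7) = 60 a6; tag = H(91 5c 5c 5c 5c 5c 60 a6) = a9ba ← matches
m3: inner = H(fb 36 36 36 36 36 7a 68 67 49) = 48 53; tag = H(91 5c 5c 5c 5c 5c 48 53) = 9167

2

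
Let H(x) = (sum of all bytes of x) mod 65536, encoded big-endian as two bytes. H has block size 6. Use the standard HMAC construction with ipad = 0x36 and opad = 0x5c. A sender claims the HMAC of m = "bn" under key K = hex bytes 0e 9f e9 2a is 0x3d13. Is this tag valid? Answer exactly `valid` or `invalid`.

Key hex bytes 0e 9f e9 2a is 4 bytes ≤ B = 6; zero-pad to 6 bytes: K' = 0e 9f e9 2a 00 00.
K' ⊕ ipad = 38 a9 df 1c 36 36; K' ⊕ opad = 52 c3 b5 76 5c 5c.
Inner hash: sum = 56+169+223+28+54+54+98+110 = 792 → 03 18.
Outer hash (recomputed tag): sum = 82+195+181+118+92+92+3+24 = 787 → 03 13.
Recomputed tag = 0313; claimed = 3d13 → mismatch.

invalid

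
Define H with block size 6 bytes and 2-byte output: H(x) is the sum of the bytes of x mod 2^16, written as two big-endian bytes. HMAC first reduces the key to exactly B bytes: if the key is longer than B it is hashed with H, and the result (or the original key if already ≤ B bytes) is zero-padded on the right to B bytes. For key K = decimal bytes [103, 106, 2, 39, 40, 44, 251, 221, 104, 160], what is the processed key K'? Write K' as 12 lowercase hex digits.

|K| = 10 > B = 6, so first hash the key.
H(K): sum = 103+106+2+39+40+44+251+221+104+160 = 1070 → 04 2e.
Zero-pad H(K) = 04 2e to 6 bytes: K' = 04 2e 00 00 00 00.

042e00000000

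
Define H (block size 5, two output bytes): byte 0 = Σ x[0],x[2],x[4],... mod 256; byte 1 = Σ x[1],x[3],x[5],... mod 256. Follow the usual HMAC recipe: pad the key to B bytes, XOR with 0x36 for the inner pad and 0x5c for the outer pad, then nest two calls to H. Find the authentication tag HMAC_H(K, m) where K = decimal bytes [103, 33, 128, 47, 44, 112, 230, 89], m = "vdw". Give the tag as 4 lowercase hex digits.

af40

Key decimal bytes [103, 33, 128, 47, 44, 112, 230, 89] = 67 21 80 2f 2c 70 e6 59 is 8 bytes > B = 5, so hash it first: H(key) = f9 19, then zero-pad to 5 bytes: K' = f9 19 00 00 00.
K' ⊕ ipad = cf 2f 36 36 36.  K' ⊕ opad = a5 45 5c 5c 5c.
Inner input = (K'⊕ipad) ∥ m = cf 2f 36 36 36 ∥ 76 64 77.
Inner hash: even-index sum = 415 mod 256 = 159; odd-index sum = 338 mod 256 = 82 → 9f 52.
Outer input = (K'⊕opad) ∥ inner = a5 45 5c 5c 5c ∥ 9f 52.
Outer hash (tag): even-index sum = 431 mod 256 = 175; odd-index sum = 320 mod 256 = 64 → af 40.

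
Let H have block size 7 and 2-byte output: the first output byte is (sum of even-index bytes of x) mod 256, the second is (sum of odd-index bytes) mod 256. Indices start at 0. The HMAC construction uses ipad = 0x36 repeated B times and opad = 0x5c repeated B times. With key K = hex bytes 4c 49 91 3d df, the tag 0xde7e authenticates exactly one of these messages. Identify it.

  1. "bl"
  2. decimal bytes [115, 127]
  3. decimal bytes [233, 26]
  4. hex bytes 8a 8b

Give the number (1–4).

1

Key hex bytes 4c 49 91 3d df is 5 bytes ≤ B = 7; zero-pad to 7 bytes: K' = 4c 49 91 3d df 00 00.
K' ⊕ ipad = 7a 7f a7 0b e9 36 36; K' ⊕ opad = 10 15 cd 61 83 5c 5c.
m1: inner = H(7a 7f a7 0b e9 36 36 62 6c) = ac 22; tag = H(10 15 cd 61 83 5c 5c ac 22) = de7e ← matches
m2: inner = H(7a 7f a7 0b e9 36 36 73 7f) = bf 33; tag = H(10 15 cd 61 83 5c 5c bf 33) = ef91
m3: inner = H(7a 7f a7 0b e9 36 36 e9 1a) = 5a a9; tag = H(10 15 cd 61 83 5c 5c 5a a9) = 652c
m4: inner = H(7a 7f a7 0b e9 36 36 8a 8b) = cb 4a; tag = H(10 15 cd 61 83 5c 5c cb 4a) = 069d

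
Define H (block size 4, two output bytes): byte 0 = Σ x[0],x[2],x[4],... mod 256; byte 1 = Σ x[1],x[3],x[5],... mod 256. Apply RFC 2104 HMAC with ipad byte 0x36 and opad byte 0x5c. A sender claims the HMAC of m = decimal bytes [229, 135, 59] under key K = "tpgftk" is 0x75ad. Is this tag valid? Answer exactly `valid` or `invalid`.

Key "tpgftk" = 74 70 67 66 74 6b is 6 bytes > B = 4, so hash it first: H(key) = 4f 41, then zero-pad to 4 bytes: K' = 4f 41 00 00.
K' ⊕ ipad = 79 77 36 36; K' ⊕ opad = 13 1d 5c 5c.
Inner hash: even-index sum = 463 mod 256 = 207; odd-index sum = 308 mod 256 = 52 → cf 34.
Outer hash (recomputed tag): even-index sum = 318 mod 256 = 62; odd-index sum = 173 mod 256 = 173 → 3e ad.
Recomputed tag = 3ead; claimed = 75ad → mismatch.

invalid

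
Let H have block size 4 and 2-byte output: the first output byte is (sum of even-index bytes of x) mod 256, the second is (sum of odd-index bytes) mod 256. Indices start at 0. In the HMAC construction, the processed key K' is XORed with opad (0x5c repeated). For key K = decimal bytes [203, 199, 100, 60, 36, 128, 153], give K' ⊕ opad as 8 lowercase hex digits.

Key decimal bytes [203, 199, 100, 60, 36, 128, 153] = cb c7 64 3c 24 80 99 is 7 bytes > B = 4, so hash it first: H(key) = ec 83, then zero-pad to 4 bytes: K' = ec 83 00 00.
XOR each byte with 0x5c: ec⊕5c=b0, 83⊕5c=df, 00⊕5c=5c, 00⊕5c=5c.

b0df5c5c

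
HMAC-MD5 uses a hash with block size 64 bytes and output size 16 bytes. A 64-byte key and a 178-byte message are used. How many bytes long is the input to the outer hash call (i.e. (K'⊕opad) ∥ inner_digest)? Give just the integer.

80

Key is 64 ≤ 64 bytes, zero-padded: |K'| = 64.
Outer input = (K'⊕opad) ∥ H(inner) → 64 + 16 = 80 bytes.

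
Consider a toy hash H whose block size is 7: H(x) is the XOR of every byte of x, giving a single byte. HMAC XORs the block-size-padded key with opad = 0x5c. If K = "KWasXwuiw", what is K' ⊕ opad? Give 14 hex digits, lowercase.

165c5c5c5c5c5c

Key "KWasXwuiw" = 4b 57 61 73 58 77 75 69 77 is 9 bytes > B = 7, so hash it first: H(key) = 4a, then zero-pad to 7 bytes: K' = 4a 00 00 00 00 00 00.
XOR each byte with 0x5c: 4a⊕5c=16, 00⊕5c=5c, 00⊕5c=5c, 00⊕5c=5c, 00⊕5c=5c, 00⊕5c=5c, 00⊕5c=5c.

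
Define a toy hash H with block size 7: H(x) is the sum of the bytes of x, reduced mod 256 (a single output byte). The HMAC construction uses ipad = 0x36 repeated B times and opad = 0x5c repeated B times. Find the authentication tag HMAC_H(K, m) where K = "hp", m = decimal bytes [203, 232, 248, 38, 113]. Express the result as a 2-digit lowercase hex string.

20

Key "hp" = 68 70 is 2 bytes ≤ B = 7; zero-pad to 7 bytes: K' = 68 70 00 00 00 00 00.
K' ⊕ ipad = 5e 46 36 36 36 36 36.  K' ⊕ opad = 34 2c 5c 5c 5c 5c 5c.
Inner input = (K'⊕ipad) ∥ m = 5e 46 36 36 36 36 36 ∥ cb e8 f8 26 71.
Inner hash: sum = 94+70+54+54+54+54+54+203+232+248+38+113 = 1268; mod 256 = 244 → f4.
Outer input = (K'⊕opad) ∥ inner = 34 2c 5c 5c 5c 5c 5c ∥ f4.
Outer hash (tag): sum = 52+44+92+92+92+92+92+244 = 800; mod 256 = 32 → 20.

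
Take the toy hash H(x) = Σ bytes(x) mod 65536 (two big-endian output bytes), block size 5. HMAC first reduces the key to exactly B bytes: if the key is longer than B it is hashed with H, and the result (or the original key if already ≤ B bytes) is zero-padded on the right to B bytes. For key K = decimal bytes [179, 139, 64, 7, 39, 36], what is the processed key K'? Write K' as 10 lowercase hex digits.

|K| = 6 > B = 5, so first hash the key.
H(K): sum = 179+139+64+7+39+36 = 464 → 01 d0.
Zero-pad H(K) = 01 d0 to 5 bytes: K' = 01 d0 00 00 00.

01d0000000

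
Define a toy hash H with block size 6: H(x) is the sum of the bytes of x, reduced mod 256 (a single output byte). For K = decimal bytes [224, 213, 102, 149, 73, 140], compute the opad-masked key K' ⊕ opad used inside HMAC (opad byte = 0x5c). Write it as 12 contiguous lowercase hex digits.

bc893ac915d0

Key decimal bytes [224, 213, 102, 149, 73, 140] = e0 d5 66 95 49 8c is exactly B = 6 bytes: K' = e0 d5 66 95 49 8c.
XOR each byte with 0x5c: e0⊕5c=bc, d5⊕5c=89, 66⊕5c=3a, 95⊕5c=c9, 49⊕5c=15, 8c⊕5c=d0.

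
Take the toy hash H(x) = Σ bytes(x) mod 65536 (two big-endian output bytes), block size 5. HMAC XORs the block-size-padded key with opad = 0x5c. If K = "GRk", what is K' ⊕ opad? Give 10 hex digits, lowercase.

Key "GRk" = 47 52 6b is 3 bytes ≤ B = 5; zero-pad to 5 bytes: K' = 47 52 6b 00 00.
XOR each byte with 0x5c: 47⊕5c=1b, 52⊕5c=0e, 6b⊕5c=37, 00⊕5c=5c, 00⊕5c=5c.

1b0e375c5c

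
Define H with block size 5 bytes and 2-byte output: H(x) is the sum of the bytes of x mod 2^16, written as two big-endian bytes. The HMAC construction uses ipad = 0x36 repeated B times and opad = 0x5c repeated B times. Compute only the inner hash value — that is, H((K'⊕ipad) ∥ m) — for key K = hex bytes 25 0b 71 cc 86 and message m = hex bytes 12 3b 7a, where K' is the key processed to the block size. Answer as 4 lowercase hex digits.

Key hex bytes 25 0b 71 cc 86 is exactly B = 5 bytes: K' = 25 0b 71 cc 86.
K' ⊕ ipad = 13 3d 47 fa b0.
Inner input = 13 3d 47 fa b0 ∥ 12 3b 7a.
Inner hash: sum = 19+61+71+250+176+18+59+122 = 776 → 03 08.

0308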